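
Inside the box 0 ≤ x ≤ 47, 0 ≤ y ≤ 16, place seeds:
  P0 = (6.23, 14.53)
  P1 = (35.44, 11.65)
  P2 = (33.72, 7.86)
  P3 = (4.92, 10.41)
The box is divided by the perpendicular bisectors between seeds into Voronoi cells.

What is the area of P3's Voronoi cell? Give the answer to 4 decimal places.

Area of P3's cell: 212.1780

1. box [0,47]×[0,16]: [(0, 0) (47, 0) (47, 16) (0, 16)]
2. ⊥bis P3·P0 via (5.575,12.47): [(0, 14.2426) (0, 0) (44.7936, 0)]  |A|=318.9896
3. ⊥bis P3·P1 via (20.18,11.03): [(20.3119, 7.7842) (0, 14.2426) (0, 0) (20.6281, 0)]  |A|=224.9345
4. ⊥bis P3·P2 via (19.32,9.135): [(19.2308, 8.128) (0, 14.2426) (0, 0) (18.5112, 0)]  |A|=212.178
5. canonical 4-gon: [(19.2308, 8.128) (0, 14.2426) (0, 0) (18.5112, 0)]
6. shoelace: 212.178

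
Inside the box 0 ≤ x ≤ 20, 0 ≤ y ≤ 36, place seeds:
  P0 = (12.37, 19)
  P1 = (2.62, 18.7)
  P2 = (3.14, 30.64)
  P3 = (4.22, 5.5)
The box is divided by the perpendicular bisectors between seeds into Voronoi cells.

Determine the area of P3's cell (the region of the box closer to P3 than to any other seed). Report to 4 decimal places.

Area of P3's cell: 202.9973

1. box [0,20]×[0,36]: [(0, 0) (20, 0) (20, 36) (0, 36)]
2. ⊥bis P3·P0 via (8.295,12.25): [(0, 17.2577) (0, 0) (20, 0) (20, 5.1836)]  |A|=224.4137
3. ⊥bis P3·P1 via (3.42,12.1): [(7.6868, 12.6172) (0, 11.6855) (0, 0) (20, 0) (20, 5.1836)]  |A|=202.9973
4. ⊥bis P3·P2 via (3.68,18.07): [(7.6868, 12.6172) (0, 11.6855) (0, 0) (20, 0) (20, 5.1836)]  |A|=202.9973
5. canonical 5-gon: [(7.6868, 12.6172) (0, 11.6855) (0, 0) (20, 0) (20, 5.1836)]
6. shoelace: 202.9973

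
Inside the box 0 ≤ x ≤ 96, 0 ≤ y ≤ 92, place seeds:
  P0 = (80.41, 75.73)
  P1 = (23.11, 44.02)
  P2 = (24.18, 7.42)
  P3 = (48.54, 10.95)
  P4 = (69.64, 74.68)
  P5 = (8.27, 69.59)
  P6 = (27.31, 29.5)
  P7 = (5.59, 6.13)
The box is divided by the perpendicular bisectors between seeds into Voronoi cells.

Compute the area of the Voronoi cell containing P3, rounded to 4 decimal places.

Area of P3's cell: 2043.9821

1. box [0,96]×[0,92]: [(0, 0) (96, 0) (96, 92) (0, 92)]
2. ⊥bis P3·P0 via (64.475,43.34): [(0, 75.0599) (0, 0) (96, 0) (96, 27.8306)]  |A|=4938.7442
3. ⊥bis P3·P1 via (35.825,27.485): [(59.577, 45.7497) (0.0826, 0) (96, 0) (96, 27.8306)]  |A|=2700.9315
4. ⊥bis P3·P2 via (36.36,9.185): [(59.577, 45.7497) (33.9204, 26.0204) (37.691, 0) (96, 0) (96, 27.8306)]  |A|=2211.6389
5. ⊥bis P3·P4 via (59.09,42.815): [(78.8196, 36.2828) (56.7627, 43.5855) (33.9204, 26.0204) (37.691, 0) (96, 0) (96, 27.8306)]  |A|=2177.4956
6. ⊥bis P3·P5 via (28.405,40.27): [(78.8196, 36.2828) (56.7627, 43.5855) (33.9204, 26.0204) (37.691, 0) (96, 0) (96, 27.8306)]  |A|=2177.4956
7. ⊥bis P3·P6 via (37.925,20.225): [(78.8196, 36.2828) (57.9834, 43.1814) (35.2104, 17.1182) (37.691, 0) (96, 0) (96, 27.8306)]  |A|=2043.9821
8. ⊥bis P3·P7 via (27.065,8.54): [(78.8196, 36.2828) (57.9834, 43.1814) (35.2104, 17.1182) (37.691, 0) (96, 0) (96, 27.8306)]  |A|=2043.9821
9. canonical 6-gon: [(78.8196, 36.2828) (57.9834, 43.1814) (35.2104, 17.1182) (37.691, 0) (96, 0) (96, 27.8306)]
10. shoelace: 2043.9821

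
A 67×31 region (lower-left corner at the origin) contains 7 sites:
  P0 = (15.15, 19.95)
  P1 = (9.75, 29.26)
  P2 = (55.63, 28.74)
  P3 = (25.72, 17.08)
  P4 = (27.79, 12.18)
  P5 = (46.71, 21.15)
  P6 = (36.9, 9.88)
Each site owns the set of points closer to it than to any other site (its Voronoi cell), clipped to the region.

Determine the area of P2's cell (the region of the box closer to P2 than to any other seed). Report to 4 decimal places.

1. box [0,67]×[0,31]: [(0, 0) (67, 0) (67, 31) (0, 31)]
2. ⊥bis P2·P0 via (35.39,24.345): [(40.6764, 0) (67, 0) (67, 31) (33.9449, 31)]  |A|=920.3701
3. ⊥bis P2·P1 via (32.69,29): [(40.6764, 0) (67, 0) (67, 31) (33.9449, 31)]  |A|=920.3701
4. ⊥bis P2·P3 via (40.675,22.91): [(49.6061, 0) (67, 0) (67, 31) (37.5212, 31)]  |A|=726.5257
5. ⊥bis P2·P4 via (41.71,20.46): [(41.4781, 20.8498) (53.8802, 0) (67, 0) (67, 31) (37.5212, 31)]  |A|=681.9695
6. ⊥bis P2·P5 via (51.17,24.945): [(67, 6.3411) (67, 31) (46.0178, 31)]  |A|=258.6987
7. ⊥bis P2·P6 via (46.265,19.31): [(67, 6.3411) (67, 31) (46.0178, 31)]  |A|=258.6987
8. canonical 3-gon: [(67, 6.3411) (67, 31) (46.0178, 31)]
9. shoelace: 258.6987

Area of P2's cell: 258.6987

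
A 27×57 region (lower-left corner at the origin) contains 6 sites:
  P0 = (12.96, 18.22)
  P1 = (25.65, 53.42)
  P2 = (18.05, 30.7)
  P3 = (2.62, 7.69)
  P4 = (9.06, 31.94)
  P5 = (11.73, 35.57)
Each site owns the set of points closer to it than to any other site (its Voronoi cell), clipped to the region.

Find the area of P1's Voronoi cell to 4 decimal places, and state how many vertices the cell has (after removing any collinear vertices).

Area of P1's cell: 225.0474 (4 vertices)

1. box [0,27]×[0,57]: [(0, 0) (27, 0) (27, 57) (0, 57)]
2. ⊥bis P1·P0 via (19.305,35.82): [(0, 42.7797) (27, 33.0459) (27, 57) (0, 57)]  |A|=515.3553
3. ⊥bis P1·P2 via (21.85,42.06): [(0, 49.369) (27, 40.3373) (27, 57) (0, 57)]  |A|=327.9654
4. ⊥bis P1·P3 via (14.135,30.555): [(0, 49.369) (27, 40.3373) (27, 57) (0, 57)]  |A|=327.9654
5. ⊥bis P1·P4 via (17.355,42.68): [(0, 56.0841) (15.3369, 44.2387) (27, 40.3373) (27, 57) (0, 57)]  |A|=276.4711
6. ⊥bis P1·P5 via (18.69,44.495): [(21.7843, 42.082) (27, 40.3373) (27, 57) (2.6545, 57)]  |A|=225.0474
7. canonical 4-gon: [(21.7843, 42.082) (27, 40.3373) (27, 57) (2.6545, 57)]
8. shoelace: 225.0474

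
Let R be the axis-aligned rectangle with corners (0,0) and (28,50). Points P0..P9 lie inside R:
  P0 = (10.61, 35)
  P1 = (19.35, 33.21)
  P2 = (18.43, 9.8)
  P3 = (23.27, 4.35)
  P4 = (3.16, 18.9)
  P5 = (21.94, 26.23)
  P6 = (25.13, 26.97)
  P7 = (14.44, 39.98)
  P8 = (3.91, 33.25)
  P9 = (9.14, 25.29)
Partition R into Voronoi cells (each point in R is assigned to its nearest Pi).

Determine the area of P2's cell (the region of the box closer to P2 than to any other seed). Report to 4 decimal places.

Area of P2's cell: 260.1919

1. box [0,28]×[0,50]: [(0, 0) (28, 0) (28, 50) (0, 50)]
2. ⊥bis P2·P0 via (14.52,22.4): [(0, 17.8942) (0, 0) (28, 0) (28, 26.5831)]  |A|=622.6818
3. ⊥bis P2·P1 via (18.89,21.505): [(12.4513, 21.758) (0, 17.8942) (0, 0) (28, 0) (28, 21.147)]  |A|=580.4196
4. ⊥bis P2·P3 via (20.85,7.075): [(12.4513, 21.758) (0, 17.8942) (0, 0) (12.8833, 0) (28, 13.4247) (28, 21.147)]  |A|=478.9509
5. ⊥bis P2·P4 via (10.795,14.35): [(15.1466, 21.6521) (2.2433, 0) (12.8833, 0) (28, 13.4247) (28, 21.147)]  |A|=313.2803
6. ⊥bis P2·P5 via (20.185,18.015): [(13.7929, 19.3806) (2.2433, 0) (12.8833, 0) (28, 13.4247) (28, 16.3455)]  |A|=264.232
7. ⊥bis P2·P6 via (21.78,18.385): [(25.805, 16.8144) (13.7929, 19.3806) (2.2433, 0) (12.8833, 0) (28, 13.4247) (28, 15.9579)]  |A|=263.8066
8. ⊥bis P2·P7 via (16.435,24.89): [(25.805, 16.8144) (13.7929, 19.3806) (2.2433, 0) (12.8833, 0) (28, 13.4247) (28, 15.9579)]  |A|=263.8066
9. ⊥bis P2·P8 via (11.17,21.525): [(25.805, 16.8144) (13.7929, 19.3806) (2.2433, 0) (12.8833, 0) (28, 13.4247) (28, 15.9579)]  |A|=263.8066
10. ⊥bis P2·P9 via (13.785,17.545): [(25.805, 16.8144) (16.0438, 18.8997) (12.095, 16.5314) (2.2433, 0) (12.8833, 0) (28, 13.4247) (28, 15.9579)]  |A|=260.1919
11. canonical 7-gon: [(25.805, 16.8144) (16.0438, 18.8997) (12.095, 16.5314) (2.2433, 0) (12.8833, 0) (28, 13.4247) (28, 15.9579)]
12. shoelace: 260.1919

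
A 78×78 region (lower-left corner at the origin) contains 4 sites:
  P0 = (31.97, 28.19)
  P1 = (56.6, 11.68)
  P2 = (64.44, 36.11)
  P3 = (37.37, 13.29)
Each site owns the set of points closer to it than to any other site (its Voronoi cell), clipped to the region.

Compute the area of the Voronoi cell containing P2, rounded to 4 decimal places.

1. box [0,78]×[0,78]: [(0, 0) (78, 0) (78, 78) (0, 78)]
2. ⊥bis P2·P0 via (48.205,32.15): [(56.0469, 0) (78, 0) (78, 78) (37.0214, 78)]  |A|=2454.3351
3. ⊥bis P2·P1 via (60.52,23.895): [(49.3437, 27.4817) (78, 18.2854) (78, 78) (37.0214, 78)]  |A|=1890.6862
4. ⊥bis P2·P3 via (50.905,24.7): [(49.3437, 27.4817) (78, 18.2854) (78, 78) (37.0214, 78)]  |A|=1890.6862
5. canonical 4-gon: [(49.3437, 27.4817) (78, 18.2854) (78, 78) (37.0214, 78)]
6. shoelace: 1890.6862

Area of P2's cell: 1890.6862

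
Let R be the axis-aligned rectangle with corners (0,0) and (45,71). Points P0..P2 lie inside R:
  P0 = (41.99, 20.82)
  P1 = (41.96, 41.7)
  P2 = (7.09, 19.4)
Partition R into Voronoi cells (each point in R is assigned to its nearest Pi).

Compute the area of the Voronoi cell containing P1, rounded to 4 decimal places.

1. box [0,45]×[0,71]: [(0, 0) (45, 0) (45, 71) (0, 71)]
2. ⊥bis P1·P0 via (41.975,31.26): [(0, 31.1997) (45, 31.2643) (45, 71) (0, 71)]  |A|=1789.5592
3. ⊥bis P1·P2 via (24.525,30.55): [(0, 68.8992) (24.0874, 31.2343) (45, 31.2643) (45, 71) (0, 71)]  |A|=1335.5182
4. canonical 5-gon: [(0, 68.8992) (24.0874, 31.2343) (45, 31.2643) (45, 71) (0, 71)]
5. shoelace: 1335.5182

Area of P1's cell: 1335.5182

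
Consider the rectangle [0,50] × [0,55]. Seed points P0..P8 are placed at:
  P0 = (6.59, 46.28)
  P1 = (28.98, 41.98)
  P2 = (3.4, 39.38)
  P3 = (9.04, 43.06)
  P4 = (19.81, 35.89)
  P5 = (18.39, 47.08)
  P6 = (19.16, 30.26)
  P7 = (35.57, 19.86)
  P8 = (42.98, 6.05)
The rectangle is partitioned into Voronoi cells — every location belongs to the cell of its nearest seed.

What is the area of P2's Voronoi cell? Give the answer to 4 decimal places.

Area of P2's cell: 177.7175

1. box [0,50]×[0,55]: [(0, 0) (50, 0) (50, 55) (0, 55)]
2. ⊥bis P2·P0 via (4.995,42.83): [(0, 45.1393) (0, 0) (50, 0) (50, 22.0233)]  |A|=1679.0656
3. ⊥bis P2·P1 via (16.19,40.68): [(16.5127, 37.5052) (0, 45.1393) (0, 0) (20.3248, 0)]  |A|=753.8279
4. ⊥bis P2·P3 via (6.22,41.22): [(17.9647, 23.22) (5.2449, 42.7145) (0, 45.1393) (0, 0) (20.3248, 0)]  |A|=677.1287
5. ⊥bis P2·P4 via (11.605,37.635): [(10.8563, 34.1144) (5.2449, 42.7145) (0, 45.1393) (0, 0) (3.601, 0)]  |A|=322.1943
6. ⊥bis P2·P5 via (10.895,43.23): [(10.8563, 34.1144) (5.2449, 42.7145) (0, 45.1393) (0, 0) (3.601, 0)]  |A|=322.1943
7. ⊥bis P2·P6 via (11.28,34.82): [(10.8473, 34.0722) (10.8563, 34.1144) (5.2449, 42.7145) (0, 45.1393) (0, 15.3274)]  |A|=177.7175
8. ⊥bis P2·P7 via (19.485,29.62): [(10.8473, 34.0722) (10.8563, 34.1144) (5.2449, 42.7145) (0, 45.1393) (0, 15.3274)]  |A|=177.7175
9. ⊥bis P2·P8 via (23.19,22.715): [(10.8473, 34.0722) (10.8563, 34.1144) (5.2449, 42.7145) (0, 45.1393) (0, 15.3274)]  |A|=177.7175
10. canonical 5-gon: [(10.8473, 34.0722) (10.8563, 34.1144) (5.2449, 42.7145) (0, 45.1393) (0, 15.3274)]
11. shoelace: 177.7175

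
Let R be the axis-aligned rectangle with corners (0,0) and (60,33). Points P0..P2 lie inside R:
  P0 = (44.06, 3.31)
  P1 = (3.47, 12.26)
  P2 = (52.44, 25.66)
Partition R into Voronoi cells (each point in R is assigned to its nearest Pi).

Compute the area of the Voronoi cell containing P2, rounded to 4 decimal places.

Area of P2's cell: 567.4507

1. box [0,60]×[0,33]: [(0, 0) (60, 0) (60, 33) (0, 33)]
2. ⊥bis P2·P0 via (48.25,14.485): [(0, 32.5761) (60, 10.0794) (60, 33) (0, 33)]  |A|=700.3362
3. ⊥bis P2·P1 via (27.955,18.96): [(26.9992, 22.4529) (60, 10.0794) (60, 33) (24.1131, 33)]  |A|=567.4507
4. canonical 4-gon: [(26.9992, 22.4529) (60, 10.0794) (60, 33) (24.1131, 33)]
5. shoelace: 567.4507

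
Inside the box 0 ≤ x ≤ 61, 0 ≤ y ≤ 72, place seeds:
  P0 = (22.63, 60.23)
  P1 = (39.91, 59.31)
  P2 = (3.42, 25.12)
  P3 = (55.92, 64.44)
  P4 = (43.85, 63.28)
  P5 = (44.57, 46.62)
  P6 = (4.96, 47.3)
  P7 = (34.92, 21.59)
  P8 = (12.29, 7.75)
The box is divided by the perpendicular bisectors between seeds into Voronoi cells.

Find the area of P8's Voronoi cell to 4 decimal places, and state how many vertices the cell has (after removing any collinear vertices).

1. box [0,61]×[0,72]: [(0, 0) (61, 0) (61, 72) (0, 72)]
2. ⊥bis P8·P0 via (17.46,33.99): [(0, 37.4301) (0, 0) (61, 0) (61, 25.4114)]  |A|=1916.6665
3. ⊥bis P8·P1 via (26.1,33.53): [(29.7683, 31.5649) (0, 37.4301) (0, 0) (61, 0) (61, 14.8345)]  |A|=1751.4996
4. ⊥bis P8·P2 via (7.855,16.435): [(33.5337, 29.5479) (0, 12.4238) (0, 0) (61, 0) (61, 14.8345)]  |A|=1313.2431
5. ⊥bis P8·P3 via (34.105,36.095): [(33.5337, 29.5479) (0, 12.4238) (0, 0) (61, 0) (61, 14.8345)]  |A|=1313.2431
6. ⊥bis P8·P4 via (28.07,35.515): [(33.5337, 29.5479) (0, 12.4238) (0, 0) (61, 0) (61, 14.8345)]  |A|=1313.2431
7. ⊥bis P8·P5 via (28.43,27.185): [(28.6115, 27.0343) (0, 12.4238) (0, 0) (61, 0) (61, 0.1369)]  |A|=1004.4953
8. ⊥bis P8·P6 via (8.625,27.525): [(28.6115, 27.0343) (0, 12.4238) (0, 0) (61, 0) (61, 0.1369)]  |A|=1004.4953
9. ⊥bis P8·P7 via (23.605,14.67): [(19.0343, 22.1437) (0, 12.4238) (0, 0) (32.5768, 0)]  |A|=478.9251
10. canonical 4-gon: [(19.0343, 22.1437) (0, 12.4238) (0, 0) (32.5768, 0)]
11. shoelace: 478.9251

Area of P8's cell: 478.9251 (4 vertices)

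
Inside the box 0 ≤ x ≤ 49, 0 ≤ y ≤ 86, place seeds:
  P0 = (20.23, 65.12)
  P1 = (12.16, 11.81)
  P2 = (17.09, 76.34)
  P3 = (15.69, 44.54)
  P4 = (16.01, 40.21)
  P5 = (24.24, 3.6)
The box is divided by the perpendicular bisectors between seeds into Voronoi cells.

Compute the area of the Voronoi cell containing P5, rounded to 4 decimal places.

1. box [0,49]×[0,86]: [(0, 0) (49, 0) (49, 86) (0, 86)]
2. ⊥bis P5·P0 via (22.235,34.36): [(0, 32.9107) (0, 0) (49, 0) (49, 36.1046)]  |A|=1690.8742
3. ⊥bis P5·P1 via (18.2,7.705): [(36.9684, 35.3204) (12.9634, 0) (49, 0) (49, 36.1046)]  |A|=853.611
4. ⊥bis P5·P2 via (20.665,39.97): [(36.9684, 35.3204) (12.9634, 0) (49, 0) (49, 36.1046)]  |A|=853.611
5. ⊥bis P5·P3 via (19.965,24.07): [(30.8701, 26.3474) (12.9634, 0) (49, 0) (49, 30.1337)]  |A|=747.8972
6. ⊥bis P5·P4 via (20.125,21.905): [(29.2441, 23.955) (12.9634, 0) (49, 0) (49, 28.3962)]  |A|=712.1243
7. canonical 4-gon: [(29.2441, 23.955) (12.9634, 0) (49, 0) (49, 28.3962)]
8. shoelace: 712.1243

Area of P5's cell: 712.1243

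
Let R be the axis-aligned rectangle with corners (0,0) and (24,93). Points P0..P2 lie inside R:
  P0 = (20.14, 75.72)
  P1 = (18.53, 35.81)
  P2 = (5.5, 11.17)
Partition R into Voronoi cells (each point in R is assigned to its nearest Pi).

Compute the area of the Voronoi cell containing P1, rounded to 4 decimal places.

1. box [0,24]×[0,93]: [(0, 0) (24, 0) (24, 93) (0, 93)]
2. ⊥bis P1·P0 via (19.335,55.765): [(0, 56.545) (0, 0) (24, 0) (24, 55.5768)]  |A|=1345.4616
3. ⊥bis P1·P2 via (12.015,23.49): [(0, 56.545) (0, 29.8437) (24, 17.1522) (24, 55.5768)]  |A|=781.5112
4. canonical 4-gon: [(0, 56.545) (0, 29.8437) (24, 17.1522) (24, 55.5768)]
5. shoelace: 781.5112

Area of P1's cell: 781.5112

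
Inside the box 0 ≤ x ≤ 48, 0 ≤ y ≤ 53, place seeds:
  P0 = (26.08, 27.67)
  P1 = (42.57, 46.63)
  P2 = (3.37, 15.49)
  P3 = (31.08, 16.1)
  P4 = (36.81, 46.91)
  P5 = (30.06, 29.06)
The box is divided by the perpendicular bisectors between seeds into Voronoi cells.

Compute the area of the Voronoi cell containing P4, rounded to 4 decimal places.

1. box [0,48]×[0,53]: [(0, 0) (48, 0) (48, 53) (0, 53)]
2. ⊥bis P4·P0 via (31.445,37.29): [(48, 28.0574) (48, 53) (3.2753, 53)]  |A|=557.7745
3. ⊥bis P4·P1 via (39.69,46.77): [(39.0237, 33.0634) (39.9928, 53) (3.2753, 53)]  |A|=366.0108
4. ⊥bis P4·P2 via (20.09,31.2): [(39.0237, 33.0634) (39.9928, 53) (3.2753, 53)]  |A|=366.0108
5. ⊥bis P4·P3 via (33.945,31.505): [(39.0237, 33.0634) (39.9928, 53) (3.2753, 53)]  |A|=366.0108
6. ⊥bis P4·P5 via (33.435,37.985): [(23.3827, 41.7863) (39.1578, 35.8209) (39.9928, 53) (3.2753, 53)]  |A|=343.8609
7. canonical 4-gon: [(23.3827, 41.7863) (39.1578, 35.8209) (39.9928, 53) (3.2753, 53)]
8. shoelace: 343.8609

Area of P4's cell: 343.8609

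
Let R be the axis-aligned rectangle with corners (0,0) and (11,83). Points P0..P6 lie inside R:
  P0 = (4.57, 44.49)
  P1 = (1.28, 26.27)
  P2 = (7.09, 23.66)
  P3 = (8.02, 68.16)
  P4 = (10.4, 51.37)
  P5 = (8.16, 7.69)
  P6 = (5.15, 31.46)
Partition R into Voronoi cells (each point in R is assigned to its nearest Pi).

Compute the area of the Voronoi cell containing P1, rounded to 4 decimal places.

1. box [0,11]×[0,83]: [(0, 0) (11, 0) (11, 83) (0, 83)]
2. ⊥bis P1·P0 via (2.925,35.38): [(0, 35.9082) (0, 0) (11, 0) (11, 33.9219)]  |A|=384.0653
3. ⊥bis P1·P2 via (4.185,24.965): [(8.4181, 34.3881) (0, 35.9082) (0, 15.649)]  |A|=85.272
4. ⊥bis P1·P3 via (4.65,47.215): [(8.4181, 34.3881) (0, 35.9082) (0, 15.649)]  |A|=85.272
5. ⊥bis P1·P4 via (5.84,38.82): [(8.4181, 34.3881) (0, 35.9082) (0, 15.649)]  |A|=85.272
6. ⊥bis P1·P5 via (4.72,16.98): [(8.4181, 34.3881) (0, 35.9082) (0, 15.649)]  |A|=85.272
7. ⊥bis P1·P6 via (3.215,28.865): [(5.254, 27.3446) (0, 31.2623) (0, 15.649)]  |A|=41.0161
8. canonical 3-gon: [(5.254, 27.3446) (0, 31.2623) (0, 15.649)]
9. shoelace: 41.0161

Area of P1's cell: 41.0161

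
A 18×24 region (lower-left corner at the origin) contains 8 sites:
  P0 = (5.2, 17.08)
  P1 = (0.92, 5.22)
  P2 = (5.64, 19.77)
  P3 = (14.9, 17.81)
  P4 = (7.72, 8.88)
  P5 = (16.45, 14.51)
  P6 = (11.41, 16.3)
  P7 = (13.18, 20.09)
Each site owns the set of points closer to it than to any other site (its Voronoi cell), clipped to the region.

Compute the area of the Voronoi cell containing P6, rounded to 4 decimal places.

Area of P6's cell: 33.2377

1. box [0,18]×[0,24]: [(0, 0) (18, 0) (18, 24) (0, 24)]
2. ⊥bis P6·P0 via (8.305,16.69): [(6.2087, 0) (18, 0) (18, 24) (9.2232, 24)]  |A|=246.818
3. ⊥bis P6·P1 via (6.165,10.76): [(7.4119, 9.5795) (17.5302, 0) (18, 0) (18, 24) (9.2232, 24)]  |A|=192.5907
4. ⊥bis P6·P2 via (8.525,18.035): [(8.4605, 17.9277) (7.4119, 9.5795) (17.5302, 0) (18, 0) (18, 24) (12.1123, 24)]  |A|=183.8189
5. ⊥bis P6·P3 via (13.155,17.055): [(10.9711, 22.1025) (8.4605, 17.9277) (7.4119, 9.5795) (17.5302, 0) (18, 0) (18, 5.857)]  |A|=114.4704
6. ⊥bis P6·P4 via (9.565,12.59): [(16.6007, 9.0911) (10.9711, 22.1025) (8.4605, 17.9277) (7.8944, 13.4208)]  |A|=48.9294
7. ⊥bis P6·P5 via (13.93,15.405): [(12.4251, 11.1677) (13.9025, 15.3274) (10.9711, 22.1025) (8.4605, 17.9277) (7.8944, 13.4208)]  |A|=38.7107
8. ⊥bis P6·P7 via (12.295,18.195): [(12.4251, 11.1677) (13.9025, 15.3274) (12.7546, 17.9803) (9.4268, 19.5345) (8.4605, 17.9277) (7.8944, 13.4208)]  |A|=33.2377
9. canonical 6-gon: [(12.4251, 11.1677) (13.9025, 15.3274) (12.7546, 17.9803) (9.4268, 19.5345) (8.4605, 17.9277) (7.8944, 13.4208)]
10. shoelace: 33.2377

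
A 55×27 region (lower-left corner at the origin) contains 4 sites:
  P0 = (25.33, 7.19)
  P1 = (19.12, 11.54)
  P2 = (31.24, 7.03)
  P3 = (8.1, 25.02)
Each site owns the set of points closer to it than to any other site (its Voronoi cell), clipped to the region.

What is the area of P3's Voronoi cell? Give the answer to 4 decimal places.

Area of P3's cell: 240.8998

1. box [0,55]×[0,27]: [(0, 0) (55, 0) (55, 27) (0, 27)]
2. ⊥bis P3·P0 via (16.715,16.105): [(0, 0) (0.0492, 0) (27.9894, 27) (0, 27)]  |A|=378.5207
3. ⊥bis P3·P1 via (13.61,18.28): [(0, 7.1537) (24.2766, 27) (0, 27)]  |A|=240.8998
4. ⊥bis P3·P2 via (19.67,16.025): [(0, 7.1537) (24.2766, 27) (0, 27)]  |A|=240.8998
5. canonical 3-gon: [(0, 7.1537) (24.2766, 27) (0, 27)]
6. shoelace: 240.8998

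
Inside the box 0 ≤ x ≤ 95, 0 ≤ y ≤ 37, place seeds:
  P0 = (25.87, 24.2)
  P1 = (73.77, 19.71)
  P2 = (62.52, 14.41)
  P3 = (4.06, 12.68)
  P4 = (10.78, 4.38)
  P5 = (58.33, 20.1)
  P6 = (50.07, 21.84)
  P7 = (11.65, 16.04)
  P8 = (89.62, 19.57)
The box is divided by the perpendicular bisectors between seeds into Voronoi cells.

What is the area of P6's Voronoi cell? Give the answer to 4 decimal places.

1. box [0,95]×[0,37]: [(0, 0) (95, 0) (95, 37) (0, 37)]
2. ⊥bis P6·P0 via (37.97,23.02): [(35.7251, 0) (95, 0) (95, 37) (39.3333, 37)]  |A|=2126.4194
3. ⊥bis P6·P1 via (61.92,20.775): [(35.7251, 0) (60.0529, 0) (63.3782, 37) (39.3333, 37)]  |A|=894.8943
4. ⊥bis P6·P2 via (56.295,18.125): [(35.7251, 0) (45.4782, 0) (62.6369, 28.7517) (63.3782, 37) (39.3333, 37)]  |A|=685.3711
5. ⊥bis P6·P3 via (27.065,17.26): [(35.7251, 0) (45.4782, 0) (62.6369, 28.7517) (63.3782, 37) (39.3333, 37)]  |A|=685.3711
6. ⊥bis P6·P4 via (30.425,13.11): [(35.8197, 0.9704) (36.2509, 0) (45.4782, 0) (62.6369, 28.7517) (63.3782, 37) (39.3333, 37)]  |A|=685.116
7. ⊥bis P6·P5 via (54.2,20.97): [(35.8197, 0.9704) (36.2509, 0) (45.4782, 0) (52.1308, 11.1473) (57.5768, 37) (39.3333, 37)]  |A|=573.3215
8. ⊥bis P6·P7 via (30.86,18.94): [(35.8197, 0.9704) (36.2509, 0) (45.4782, 0) (52.1308, 11.1473) (57.5768, 37) (39.3333, 37)]  |A|=573.3215
9. ⊥bis P6·P8 via (69.845,20.705): [(35.8197, 0.9704) (36.2509, 0) (45.4782, 0) (52.1308, 11.1473) (57.5768, 37) (39.3333, 37)]  |A|=573.3215
10. canonical 6-gon: [(35.8197, 0.9704) (36.2509, 0) (45.4782, 0) (52.1308, 11.1473) (57.5768, 37) (39.3333, 37)]
11. shoelace: 573.3215

Area of P6's cell: 573.3215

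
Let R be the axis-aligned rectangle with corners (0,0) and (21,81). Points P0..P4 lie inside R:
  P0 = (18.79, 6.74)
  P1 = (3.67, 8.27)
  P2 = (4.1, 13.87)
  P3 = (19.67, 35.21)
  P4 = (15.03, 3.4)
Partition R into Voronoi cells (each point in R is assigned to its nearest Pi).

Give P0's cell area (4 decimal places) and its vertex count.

1. box [0,21]×[0,81]: [(0, 0) (21, 0) (21, 81) (0, 81)]
2. ⊥bis P0·P1 via (11.23,7.505): [(10.4706, 0) (21, 0) (21, 81) (18.667, 81)]  |A|=520.9288
3. ⊥bis P0·P2 via (11.445,10.305): [(11.5313, 10.4829) (10.4706, 0) (21, 0) (21, 29.9912)]  |A|=197.1779
4. ⊥bis P0·P3 via (19.23,20.975): [(16.6624, 21.0544) (11.5313, 10.4829) (10.4706, 0) (21, 0) (21, 20.9203)]  |A|=177.5046
5. ⊥bis P0·P4 via (16.91,5.07): [(16.6624, 21.0544) (11.7329, 10.8981) (21, 0.4657) (21, 20.9203)]  |A|=117.1351
6. canonical 4-gon: [(16.6624, 21.0544) (11.7329, 10.8981) (21, 0.4657) (21, 20.9203)]
7. shoelace: 117.1351

Area of P0's cell: 117.1351 (4 vertices)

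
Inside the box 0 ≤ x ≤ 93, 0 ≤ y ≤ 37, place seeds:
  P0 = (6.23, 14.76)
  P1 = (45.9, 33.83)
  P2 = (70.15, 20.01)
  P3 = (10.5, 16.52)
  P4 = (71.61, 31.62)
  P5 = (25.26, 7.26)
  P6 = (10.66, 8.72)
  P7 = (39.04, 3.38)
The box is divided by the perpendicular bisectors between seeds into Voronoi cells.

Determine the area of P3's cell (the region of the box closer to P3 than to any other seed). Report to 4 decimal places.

Area of P3's cell: 464.5512

1. box [0,93]×[0,37]: [(0, 0) (93, 0) (93, 37) (0, 37)]
2. ⊥bis P3·P0 via (8.365,15.64): [(0, 35.9346) (14.8115, 0) (93, 0) (93, 37) (0, 37)]  |A|=3174.8778
3. ⊥bis P3·P1 via (28.2,25.175): [(0, 35.9346) (14.8115, 0) (40.5101, 0) (22.4178, 37) (0, 37)]  |A|=898.0444
4. ⊥bis P3·P2 via (40.325,18.265): [(0, 35.9346) (14.8115, 0) (40.5101, 0) (22.4178, 37) (0, 37)]  |A|=898.0444
5. ⊥bis P3·P4 via (41.055,24.07): [(0, 35.9346) (14.8115, 0) (40.5101, 0) (22.4178, 37) (0, 37)]  |A|=898.0444
6. ⊥bis P3·P5 via (17.88,11.89): [(0, 35.9346) (13.0705, 4.2239) (27.3304, 26.9534) (22.4178, 37) (0, 37)]  |A|=501.8086
7. ⊥bis P3·P6 via (10.58,12.62): [(0, 35.9346) (9.6179, 12.6003) (18.4391, 12.7812) (27.3304, 26.9534) (22.4178, 37) (0, 37)]  |A|=464.5512
8. ⊥bis P3·P7 via (24.77,9.95): [(0, 35.9346) (9.6179, 12.6003) (18.4391, 12.7812) (27.3304, 26.9534) (22.4178, 37) (0, 37)]  |A|=464.5512
9. canonical 6-gon: [(0, 35.9346) (9.6179, 12.6003) (18.4391, 12.7812) (27.3304, 26.9534) (22.4178, 37) (0, 37)]
10. shoelace: 464.5512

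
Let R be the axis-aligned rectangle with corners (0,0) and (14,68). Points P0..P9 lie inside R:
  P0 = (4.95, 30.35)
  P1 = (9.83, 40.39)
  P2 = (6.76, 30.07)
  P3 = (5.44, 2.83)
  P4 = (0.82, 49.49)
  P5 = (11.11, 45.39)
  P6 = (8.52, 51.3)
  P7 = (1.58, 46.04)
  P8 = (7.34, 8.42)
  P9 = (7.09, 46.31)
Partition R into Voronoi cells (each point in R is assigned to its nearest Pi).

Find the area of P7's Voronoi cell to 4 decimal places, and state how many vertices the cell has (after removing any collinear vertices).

Area of P7's cell: 40.7437 (5 vertices)

1. box [0,14]×[0,68]: [(0, 0) (14, 0) (14, 68) (0, 68)]
2. ⊥bis P7·P0 via (3.265,38.195): [(0, 37.4937) (14, 40.5007) (14, 68) (0, 68)]  |A|=406.0388
3. ⊥bis P7·P1 via (5.705,43.215): [(0, 37.4937) (2.095, 37.9437) (14, 55.3272) (14, 68) (0, 68)]  |A|=317.7841
4. ⊥bis P7·P2 via (4.17,38.055): [(0, 37.4937) (2.095, 37.9437) (14, 55.3272) (14, 68) (0, 68)]  |A|=317.7841
5. ⊥bis P7·P3 via (3.51,24.435): [(0, 37.4937) (2.095, 37.9437) (14, 55.3272) (14, 68) (0, 68)]  |A|=317.7841
6. ⊥bis P7·P4 via (1.2,47.765): [(0, 47.5007) (0, 37.4937) (2.095, 37.9437) (10.1751, 49.7421)]  |A|=61.4514
7. ⊥bis P7·P5 via (6.345,45.715): [(6.5654, 48.947) (0, 47.5007) (0, 37.4937) (2.095, 37.9437) (6.2264, 43.9764)]  |A|=52.6151
8. ⊥bis P7·P6 via (5.05,48.67): [(6.423, 46.8585) (5.0869, 48.6213) (0, 47.5007) (0, 37.4937) (2.095, 37.9437) (6.2264, 43.9764)]  |A|=51.0944
9. ⊥bis P7·P8 via (4.46,27.23): [(6.423, 46.8585) (5.0869, 48.6213) (0, 47.5007) (0, 37.4937) (2.095, 37.9437) (6.2264, 43.9764)]  |A|=51.0944
10. ⊥bis P7·P9 via (4.335,46.175): [(4.2244, 48.4313) (0, 47.5007) (0, 37.4937) (2.095, 37.9437) (4.5618, 41.5458)]  |A|=40.7437
11. canonical 5-gon: [(4.2244, 48.4313) (0, 47.5007) (0, 37.4937) (2.095, 37.9437) (4.5618, 41.5458)]
12. shoelace: 40.7437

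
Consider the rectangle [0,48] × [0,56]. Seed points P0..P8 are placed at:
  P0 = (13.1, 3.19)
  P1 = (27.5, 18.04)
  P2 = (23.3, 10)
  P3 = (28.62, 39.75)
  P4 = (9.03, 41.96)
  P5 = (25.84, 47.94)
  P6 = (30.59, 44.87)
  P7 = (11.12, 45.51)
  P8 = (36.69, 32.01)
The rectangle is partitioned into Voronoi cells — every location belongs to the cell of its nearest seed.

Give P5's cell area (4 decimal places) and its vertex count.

Area of P5's cell: 163.2846 (4 vertices)

1. box [0,48]×[0,56]: [(0, 0) (48, 0) (48, 56) (0, 56)]
2. ⊥bis P5·P0 via (19.47,25.565): [(0, 31.108) (48, 17.4427) (48, 56) (0, 56)]  |A|=1522.7836
3. ⊥bis P5·P1 via (26.67,32.99): [(0, 31.5093) (48, 34.1742) (48, 56) (0, 56)]  |A|=1111.5952
4. ⊥bis P5·P2 via (24.57,28.97): [(0, 31.5093) (48, 34.1742) (48, 56) (0, 56)]  |A|=1111.5952
5. ⊥bis P5·P3 via (27.23,43.845): [(0, 34.6021) (48, 50.8951) (48, 56) (0, 56)]  |A|=636.0665
6. ⊥bis P5·P4 via (17.435,44.95): [(18.8411, 40.9975) (48, 50.8951) (48, 56) (13.5041, 56)]  |A|=333.1892
7. ⊥bis P5·P6 via (28.215,46.405): [(18.8411, 40.9975) (26.3723, 43.5538) (34.4164, 56) (13.5041, 56)]  |A|=193.4541
8. ⊥bis P5·P7 via (18.48,46.725): [(19.3945, 41.1853) (26.3723, 43.5538) (34.4164, 56) (16.9489, 56)]  |A|=163.2846
9. ⊥bis P5·P8 via (31.265,39.975): [(19.3945, 41.1853) (26.3723, 43.5538) (34.4164, 56) (16.9489, 56)]  |A|=163.2846
10. canonical 4-gon: [(19.3945, 41.1853) (26.3723, 43.5538) (34.4164, 56) (16.9489, 56)]
11. shoelace: 163.2846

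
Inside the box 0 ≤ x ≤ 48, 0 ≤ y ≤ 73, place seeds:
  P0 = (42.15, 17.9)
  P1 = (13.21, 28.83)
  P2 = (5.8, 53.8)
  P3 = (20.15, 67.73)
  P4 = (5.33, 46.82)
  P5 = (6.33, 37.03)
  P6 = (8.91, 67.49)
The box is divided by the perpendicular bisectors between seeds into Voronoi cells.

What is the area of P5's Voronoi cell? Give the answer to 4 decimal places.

Area of P5's cell: 186.9048

1. box [0,48]×[0,73]: [(0, 0) (48, 0) (48, 73) (0, 73)]
2. ⊥bis P5·P0 via (24.24,27.465): [(0, 0) (9.5721, 0) (48, 71.9545) (48, 73) (0, 73)]  |A|=2121.4695
3. ⊥bis P5·P1 via (9.77,32.93): [(0, 24.7327) (41.2762, 59.3645) (48, 71.9545) (48, 73) (0, 73)]  |A|=1326.9125
4. ⊥bis P5·P2 via (6.065,45.415): [(0, 45.2233) (0, 24.7327) (25.3778, 46.0254)]  |A|=260.0035
5. ⊥bis P5·P3 via (13.24,52.38): [(0, 45.2233) (0, 24.7327) (25.3778, 46.0254)]  |A|=260.0035
6. ⊥bis P5·P4 via (5.83,41.925): [(0, 41.3295) (0, 24.7327) (22.523, 43.6301)]  |A|=186.9048
7. ⊥bis P5·P6 via (7.62,52.26): [(0, 41.3295) (0, 24.7327) (22.523, 43.6301)]  |A|=186.9048
8. canonical 3-gon: [(0, 41.3295) (0, 24.7327) (22.523, 43.6301)]
9. shoelace: 186.9048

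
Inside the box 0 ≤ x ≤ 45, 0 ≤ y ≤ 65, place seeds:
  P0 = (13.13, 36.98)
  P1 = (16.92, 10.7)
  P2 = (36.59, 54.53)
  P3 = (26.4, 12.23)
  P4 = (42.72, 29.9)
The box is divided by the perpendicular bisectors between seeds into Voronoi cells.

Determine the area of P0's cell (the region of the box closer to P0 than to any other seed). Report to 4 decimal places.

1. box [0,45]×[0,65]: [(0, 0) (45, 0) (45, 65) (0, 65)]
2. ⊥bis P0·P1 via (15.025,23.84): [(0, 21.6732) (45, 28.1629) (45, 65) (0, 65)]  |A|=1803.6893
3. ⊥bis P0·P2 via (24.86,45.755): [(0, 21.6732) (38.7, 27.2543) (10.4632, 65) (0, 65)]  |A|=1035.8446
4. ⊥bis P0·P3 via (19.765,24.605): [(0, 21.6732) (19.5573, 24.4936) (34.694, 32.6094) (10.4632, 65) (0, 65)]  |A|=979.0598
5. ⊥bis P0·P4 via (27.925,33.44): [(0, 21.6732) (19.5573, 24.4936) (26.7008, 28.3237) (29.4148, 39.6664) (10.4632, 65) (0, 65)]  |A|=939.5434
6. canonical 6-gon: [(0, 21.6732) (19.5573, 24.4936) (26.7008, 28.3237) (29.4148, 39.6664) (10.4632, 65) (0, 65)]
7. shoelace: 939.5434

Area of P0's cell: 939.5434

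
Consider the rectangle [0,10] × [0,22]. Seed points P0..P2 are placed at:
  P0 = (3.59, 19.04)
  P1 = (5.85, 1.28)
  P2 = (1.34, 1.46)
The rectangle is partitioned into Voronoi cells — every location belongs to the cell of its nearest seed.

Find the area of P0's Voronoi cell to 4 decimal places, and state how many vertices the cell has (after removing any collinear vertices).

1. box [0,10]×[0,22]: [(0, 0) (10, 0) (10, 22) (0, 22)]
2. ⊥bis P0·P1 via (4.72,10.16): [(0, 9.5594) (10, 10.8319) (10, 22) (0, 22)]  |A|=118.0437
3. ⊥bis P0·P2 via (2.465,10.25): [(0, 10.5655) (3.9419, 10.061) (10, 10.8319) (10, 22) (0, 22)]  |A|=116.0607
4. canonical 5-gon: [(0, 10.5655) (3.9419, 10.061) (10, 10.8319) (10, 22) (0, 22)]
5. shoelace: 116.0607

Area of P0's cell: 116.0607 (5 vertices)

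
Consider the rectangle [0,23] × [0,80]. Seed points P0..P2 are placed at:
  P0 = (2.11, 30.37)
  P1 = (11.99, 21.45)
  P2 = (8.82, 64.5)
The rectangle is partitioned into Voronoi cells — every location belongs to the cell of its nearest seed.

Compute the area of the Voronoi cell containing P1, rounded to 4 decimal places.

1. box [0,23]×[0,80]: [(0, 0) (23, 0) (23, 80) (0, 80)]
2. ⊥bis P1·P0 via (7.05,25.91): [(0, 18.1013) (0, 0) (23, 0) (23, 43.5766)]  |A|=709.2952
3. ⊥bis P1·P2 via (10.405,42.975): [(0, 18.1013) (0, 0) (23, 0) (23, 43.5766)]  |A|=709.2952
4. canonical 4-gon: [(0, 18.1013) (0, 0) (23, 0) (23, 43.5766)]
5. shoelace: 709.2952

Area of P1's cell: 709.2952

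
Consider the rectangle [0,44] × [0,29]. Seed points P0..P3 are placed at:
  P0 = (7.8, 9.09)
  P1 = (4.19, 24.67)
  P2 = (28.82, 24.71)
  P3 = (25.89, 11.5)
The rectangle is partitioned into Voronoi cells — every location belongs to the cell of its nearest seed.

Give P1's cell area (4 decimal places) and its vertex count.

Area of P1's cell: 190.9116 (5 vertices)

1. box [0,44]×[0,29]: [(0, 0) (44, 0) (44, 29) (0, 29)]
2. ⊥bis P1·P0 via (5.995,16.88): [(0, 15.4909) (44, 25.686) (44, 29) (0, 29)]  |A|=370.1071
3. ⊥bis P1·P2 via (16.505,24.69): [(0, 15.4909) (16.5137, 19.3173) (16.498, 29) (0, 29)]  |A|=191.4155
4. ⊥bis P1·P3 via (15.04,18.085): [(0, 15.4909) (15.6691, 19.1216) (16.5118, 20.51) (16.498, 29) (0, 29)]  |A|=190.9116
5. canonical 5-gon: [(0, 15.4909) (15.6691, 19.1216) (16.5118, 20.51) (16.498, 29) (0, 29)]
6. shoelace: 190.9116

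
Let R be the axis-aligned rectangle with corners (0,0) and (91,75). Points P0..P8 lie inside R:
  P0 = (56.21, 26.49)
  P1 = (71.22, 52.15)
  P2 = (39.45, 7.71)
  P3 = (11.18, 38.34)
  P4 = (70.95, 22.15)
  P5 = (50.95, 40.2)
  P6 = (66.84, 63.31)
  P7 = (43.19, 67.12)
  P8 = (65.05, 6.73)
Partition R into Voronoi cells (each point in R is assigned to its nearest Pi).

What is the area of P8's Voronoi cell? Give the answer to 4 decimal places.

1. box [0,91]×[0,75]: [(0, 0) (91, 0) (91, 75) (0, 75)]
2. ⊥bis P8·P0 via (60.63,16.61): [(23.5018, 0) (91, 0) (91, 30.1966)]  |A|=1019.1079
3. ⊥bis P8·P1 via (68.135,29.44): [(84.377, 27.2336) (23.5018, 0) (91, 0) (91, 26.3339)]  |A|=1006.3167
4. ⊥bis P8·P2 via (52.25,7.22): [(84.377, 27.2336) (52.4697, 12.9593) (51.9736, 0) (91, 0) (91, 26.3339)]  |A|=821.8285
5. ⊥bis P8·P3 via (38.115,22.535): [(84.377, 27.2336) (52.4697, 12.9593) (51.9736, 0) (91, 0) (91, 26.3339)]  |A|=821.8285
6. ⊥bis P8·P4 via (68,14.44): [(61.413, 16.9603) (52.4697, 12.9593) (51.9736, 0) (91, 0) (91, 5.6397)]  |A|=471.3385
7. ⊥bis P8·P5 via (58,23.465): [(61.413, 16.9603) (52.4697, 12.9593) (51.9736, 0) (91, 0) (91, 5.6397)]  |A|=471.3385
8. ⊥bis P8·P6 via (65.945,35.02): [(61.413, 16.9603) (52.4697, 12.9593) (51.9736, 0) (91, 0) (91, 5.6397)]  |A|=471.3385
9. ⊥bis P8·P7 via (54.12,36.925): [(61.413, 16.9603) (52.4697, 12.9593) (51.9736, 0) (91, 0) (91, 5.6397)]  |A|=471.3385
10. canonical 5-gon: [(61.413, 16.9603) (52.4697, 12.9593) (51.9736, 0) (91, 0) (91, 5.6397)]
11. shoelace: 471.3385

Area of P8's cell: 471.3385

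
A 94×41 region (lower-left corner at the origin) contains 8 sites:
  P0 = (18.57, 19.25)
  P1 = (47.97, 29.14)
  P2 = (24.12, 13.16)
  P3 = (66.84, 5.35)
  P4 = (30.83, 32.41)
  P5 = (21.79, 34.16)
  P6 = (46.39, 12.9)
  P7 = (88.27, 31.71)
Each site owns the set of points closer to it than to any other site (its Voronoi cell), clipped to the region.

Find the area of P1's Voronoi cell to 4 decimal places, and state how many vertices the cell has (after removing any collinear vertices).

1. box [0,94]×[0,41]: [(0, 0) (94, 0) (94, 41) (0, 41)]
2. ⊥bis P1·P0 via (33.27,24.195): [(41.4091, 0) (94, 0) (94, 41) (27.6169, 41)]  |A|=2438.9679
3. ⊥bis P1·P2 via (36.045,21.15): [(32.5291, 26.3974) (50.2159, 0) (94, 0) (94, 41) (27.6169, 41)]  |A|=2322.7285
4. ⊥bis P1·P3 via (57.405,17.245): [(32.5291, 26.3974) (45.1659, 7.5371) (87.3537, 41) (27.6169, 41)]  |A|=1045.4252
5. ⊥bis P1·P4 via (39.4,30.775): [(37.2271, 19.3857) (45.1659, 7.5371) (87.3537, 41) (41.3507, 41)]  |A|=879.9214
6. ⊥bis P1·P5 via (34.88,31.65): [(37.2271, 19.3857) (45.1659, 7.5371) (87.3537, 41) (41.3507, 41)]  |A|=879.9214
7. ⊥bis P1·P6 via (47.18,21.02): [(37.7146, 21.9409) (60.5271, 19.7214) (87.3537, 41) (41.3507, 41)]  |A|=710.8661
8. ⊥bis P1·P7 via (68.12,30.425): [(37.7146, 21.9409) (60.5271, 19.7214) (68.4041, 25.9694) (67.4456, 41) (41.3507, 41)]  |A|=561.2512
9. canonical 5-gon: [(37.7146, 21.9409) (60.5271, 19.7214) (68.4041, 25.9694) (67.4456, 41) (41.3507, 41)]
10. shoelace: 561.2512

Area of P1's cell: 561.2512 (5 vertices)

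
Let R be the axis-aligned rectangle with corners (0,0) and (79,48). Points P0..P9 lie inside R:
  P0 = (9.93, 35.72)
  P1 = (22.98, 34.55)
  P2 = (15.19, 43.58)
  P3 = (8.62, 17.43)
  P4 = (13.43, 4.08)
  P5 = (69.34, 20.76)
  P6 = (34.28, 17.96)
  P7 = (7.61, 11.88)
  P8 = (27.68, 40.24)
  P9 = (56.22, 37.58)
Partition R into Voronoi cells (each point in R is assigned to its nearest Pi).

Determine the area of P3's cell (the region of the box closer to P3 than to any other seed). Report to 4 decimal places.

Area of P3's cell: 245.8918

1. box [0,79]×[0,48]: [(0, 0) (79, 0) (79, 48) (0, 48)]
2. ⊥bis P3·P0 via (9.275,26.575): [(0, 27.2393) (0, 0) (79, 0) (79, 21.581)]  |A|=1928.4034
3. ⊥bis P3·P1 via (15.8,25.99): [(15.6466, 26.1186) (0, 27.2393) (0, 0) (46.7853, 0)]  |A|=824.0859
4. ⊥bis P3·P2 via (11.905,30.505): [(15.6466, 26.1186) (0, 27.2393) (0, 0) (46.7853, 0)]  |A|=824.0859
5. ⊥bis P3·P4 via (11.025,10.755): [(27.0707, 16.5363) (15.6466, 26.1186) (0, 27.2393) (0, 6.7827)]  |A|=345.4524
6. ⊥bis P3·P5 via (38.98,19.095): [(27.0707, 16.5363) (15.6466, 26.1186) (0, 27.2393) (0, 6.7827)]  |A|=345.4524
7. ⊥bis P3·P6 via (21.45,17.695): [(21.5153, 14.5346) (21.3753, 21.3136) (15.6466, 26.1186) (0, 27.2393) (0, 6.7827)]  |A|=326.4823
8. ⊥bis P3·P7 via (8.115,14.655): [(17.2403, 12.9944) (21.5153, 14.5346) (21.3753, 21.3136) (15.6466, 26.1186) (0, 27.2393) (0, 16.1318)]  |A|=245.8918
9. ⊥bis P3·P8 via (18.15,28.835): [(17.2403, 12.9944) (21.5153, 14.5346) (21.3753, 21.3136) (15.6466, 26.1186) (0, 27.2393) (0, 16.1318)]  |A|=245.8918
10. ⊥bis P3·P9 via (32.42,27.505): [(17.2403, 12.9944) (21.5153, 14.5346) (21.3753, 21.3136) (15.6466, 26.1186) (0, 27.2393) (0, 16.1318)]  |A|=245.8918
11. canonical 6-gon: [(17.2403, 12.9944) (21.5153, 14.5346) (21.3753, 21.3136) (15.6466, 26.1186) (0, 27.2393) (0, 16.1318)]
12. shoelace: 245.8918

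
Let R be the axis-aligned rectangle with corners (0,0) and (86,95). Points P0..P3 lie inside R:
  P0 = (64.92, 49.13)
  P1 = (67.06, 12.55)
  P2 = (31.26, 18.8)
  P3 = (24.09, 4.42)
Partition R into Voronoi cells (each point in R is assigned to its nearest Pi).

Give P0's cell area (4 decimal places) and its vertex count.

1. box [0,86]×[0,95]: [(0, 0) (86, 0) (86, 95) (0, 95)]
2. ⊥bis P0·P1 via (65.99,30.84): [(0, 26.9795) (86, 32.0106) (86, 95) (0, 95)]  |A|=5633.4265
3. ⊥bis P0·P2 via (48.09,33.965): [(0, 87.3349) (51.6612, 30.0017) (86, 32.0106) (86, 95) (0, 95)]  |A|=4074.4097
4. ⊥bis P0·P3 via (44.505,26.775): [(0, 87.3349) (51.6612, 30.0017) (86, 32.0106) (86, 95) (0, 95)]  |A|=4074.4097
5. canonical 5-gon: [(0, 87.3349) (51.6612, 30.0017) (86, 32.0106) (86, 95) (0, 95)]
6. shoelace: 4074.4097

Area of P0's cell: 4074.4097 (5 vertices)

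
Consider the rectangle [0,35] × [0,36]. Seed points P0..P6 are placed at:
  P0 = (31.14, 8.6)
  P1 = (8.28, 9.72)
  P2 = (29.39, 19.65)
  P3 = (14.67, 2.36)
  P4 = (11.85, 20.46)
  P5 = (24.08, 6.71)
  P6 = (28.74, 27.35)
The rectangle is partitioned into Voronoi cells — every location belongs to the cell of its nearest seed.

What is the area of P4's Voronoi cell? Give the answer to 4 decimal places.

Area of P4's cell: 390.9351

1. box [0,35]×[0,36]: [(0, 0) (35, 0) (35, 36) (0, 36)]
2. ⊥bis P4·P0 via (21.495,14.53): [(0, 0) (12.5616, 0) (34.6953, 36) (0, 36)]  |A|=850.6241
3. ⊥bis P4·P1 via (10.065,15.09): [(0, 18.4356) (19.8413, 11.8403) (34.6953, 36) (0, 36)]  |A|=593.3639
4. ⊥bis P4·P2 via (20.62,20.055): [(0, 18.4356) (19.8413, 11.8403) (20.2731, 12.5426) (21.3563, 36) (0, 36)]  |A|=436.9148
5. ⊥bis P4·P3 via (13.26,11.41): [(0, 18.4356) (18.6225, 12.2455) (20.2459, 12.4984) (20.2731, 12.5426) (21.3563, 36) (0, 36)]  |A|=436.4318
6. ⊥bis P4·P5 via (17.965,13.585): [(0, 18.4356) (17.0476, 12.769) (20.4221, 15.7705) (21.3563, 36) (0, 36)]  |A|=430.5106
7. ⊥bis P4·P6 via (20.295,23.905): [(0, 18.4356) (17.0476, 12.769) (20.4221, 15.7705) (20.7467, 22.7978) (15.361, 36) (0, 36)]  |A|=390.9351
8. canonical 6-gon: [(0, 18.4356) (17.0476, 12.769) (20.4221, 15.7705) (20.7467, 22.7978) (15.361, 36) (0, 36)]
9. shoelace: 390.9351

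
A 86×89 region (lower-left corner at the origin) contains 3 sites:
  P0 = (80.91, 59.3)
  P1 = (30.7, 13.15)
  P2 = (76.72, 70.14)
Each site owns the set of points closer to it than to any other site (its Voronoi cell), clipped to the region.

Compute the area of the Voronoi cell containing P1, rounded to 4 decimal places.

1. box [0,86]×[0,89]: [(0, 0) (86, 0) (86, 89) (0, 89)]
2. ⊥bis P1·P0 via (55.805,36.225): [(0, 0) (86, 0) (86, 3.3736) (7.2974, 89) (0, 89)]  |A|=4284.4911
3. ⊥bis P1·P2 via (53.71,41.645): [(0, 85.0164) (0, 0) (86, 0) (86, 3.3736) (42.5118, 50.6877)]  |A|=4060.0251
4. canonical 5-gon: [(0, 85.0164) (0, 0) (86, 0) (86, 3.3736) (42.5118, 50.6877)]
5. shoelace: 4060.0251

Area of P1's cell: 4060.0251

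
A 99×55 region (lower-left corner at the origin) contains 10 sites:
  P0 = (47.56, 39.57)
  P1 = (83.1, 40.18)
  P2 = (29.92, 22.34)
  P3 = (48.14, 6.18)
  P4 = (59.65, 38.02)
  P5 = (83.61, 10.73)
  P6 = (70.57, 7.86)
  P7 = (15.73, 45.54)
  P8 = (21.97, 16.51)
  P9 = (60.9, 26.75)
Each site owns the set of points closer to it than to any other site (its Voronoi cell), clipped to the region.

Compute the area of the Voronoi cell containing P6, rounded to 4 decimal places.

Area of P6's cell: 320.0293

1. box [0,99]×[0,55]: [(0, 0) (99, 0) (99, 55) (0, 55)]
2. ⊥bis P6·P0 via (59.065,23.715): [(26.3834, 0) (99, 0) (99, 52.6934)]  |A|=1913.2059
3. ⊥bis P6·P1 via (76.835,24.02): [(65.5269, 28.404) (26.3834, 0) (99, 0) (99, 15.4269)]  |A|=1289.4941
4. ⊥bis P6·P2 via (50.245,15.1): [(65.5269, 28.404) (51.309, 18.0869) (44.8662, 0) (99, 0) (99, 15.4269)]  |A|=1122.3459
5. ⊥bis P6·P3 via (59.355,7.02): [(65.5269, 28.404) (58.1541, 23.054) (59.8808, 0) (99, 0) (99, 15.4269)]  |A|=903.3703
6. ⊥bis P6·P4 via (65.11,22.94): [(72.6133, 25.6567) (58.346, 20.491) (59.8808, 0) (99, 0) (99, 15.4269)]  |A|=855.5072
7. ⊥bis P6·P5 via (77.09,9.295): [(73.5706, 25.2856) (72.6133, 25.6567) (58.346, 20.491) (59.8808, 0) (79.1358, 0)]  |A|=408.219
8. ⊥bis P6·P7 via (43.15,26.7): [(73.5706, 25.2856) (72.6133, 25.6567) (58.346, 20.491) (59.8808, 0) (79.1358, 0)]  |A|=408.219
9. ⊥bis P6·P8 via (46.27,12.185): [(73.5706, 25.2856) (72.6133, 25.6567) (58.346, 20.491) (59.8808, 0) (79.1358, 0)]  |A|=408.219
10. ⊥bis P6·P9 via (65.735,17.305): [(74.3558, 21.7181) (58.8487, 13.7798) (59.8808, 0) (79.1358, 0)]  |A|=320.0293
11. canonical 4-gon: [(74.3558, 21.7181) (58.8487, 13.7798) (59.8808, 0) (79.1358, 0)]
12. shoelace: 320.0293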